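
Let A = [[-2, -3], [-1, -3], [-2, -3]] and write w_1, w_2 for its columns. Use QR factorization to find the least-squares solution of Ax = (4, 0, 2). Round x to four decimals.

w_1 = (-2, -1, -2); ‖w_1‖ = 3.0000, so q_1 = (-0.6667, -0.3333, -0.6667).
q_1·w_2 = (-0.6667)·(-3) + (-0.3333)·(-3) + (-0.6667)·(-3) = 5.0000.
u_2 = w_2 − 5.0000·q_1 = (0.3333, -1.3333, 0.3333).
‖u_2‖ = 1.4142, so q_2 = (0.2357, -0.9428, 0.2357).
Qᵀb = (-4.0000, 1.4142).
Back-substitute: x_2 = 1.4142/1.4142 = 1.0000.
x_1 = (-4.0000 − 5.0000·1.0000)/3.0000 = -3.0000.

x = (-3.0000, 1.0000)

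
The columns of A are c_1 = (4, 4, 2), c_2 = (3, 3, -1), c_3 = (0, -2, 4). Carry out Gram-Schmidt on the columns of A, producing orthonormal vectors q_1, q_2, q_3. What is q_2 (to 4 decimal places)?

c_1 = (4, 4, 2); ‖c_1‖ = 6.0000, so q_1 = (0.6667, 0.6667, 0.3333).
q_1·c_2 = 0.6667·3 + 0.6667·3 + 0.3333·(-1) = 3.6667.
u_2 = c_2 − 3.6667·q_1 = (0.5556, 0.5556, -2.2222).
‖u_2‖ = 2.3570, so q_2 = (0.2357, 0.2357, -0.9428).

q_2 = (0.2357, 0.2357, -0.9428)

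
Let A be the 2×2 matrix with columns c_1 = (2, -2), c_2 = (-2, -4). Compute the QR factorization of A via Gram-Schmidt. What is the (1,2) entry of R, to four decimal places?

q_1 = c_1/‖c_1‖ = (2, -2)/2.8284 = (0.7071, -0.7071).
r_{12} = q_1·c_2 = 1.4142.

r_{12} = 1.4142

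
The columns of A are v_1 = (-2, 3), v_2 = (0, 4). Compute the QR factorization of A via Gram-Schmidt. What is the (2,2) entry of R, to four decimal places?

q_1 = v_1/‖v_1‖ = (-2, 3)/3.6056 = (-0.5547, 0.8321).
r_{12} = q_1·v_2 = 3.3282.
u_2 = v_2 − 3.3282·q_1 = (1.8462, 1.2308).
r_{22} = ‖u_2‖ = 2.2188.

r_{22} = 2.2188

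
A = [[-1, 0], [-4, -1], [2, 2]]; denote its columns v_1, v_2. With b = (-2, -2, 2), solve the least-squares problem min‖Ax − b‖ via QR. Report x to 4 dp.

v_1 = (-1, -4, 2); ‖v_1‖ = 4.5826, so q_1 = (-0.2182, -0.8729, 0.4364).
q_1·v_2 = (-0.2182)·0 + (-0.8729)·(-1) + 0.4364·2 = 1.7457.
u_2 = v_2 − 1.7457·q_1 = (0.3810, 0.5238, 1.2381).
‖u_2‖ = 1.3973, so q_2 = (0.2726, 0.3749, 0.8861).
Qᵀb = (3.0551, 0.4771).
Back-substitute: x_2 = 0.4771/1.3973 = 0.3415.
x_1 = (3.0551 − 1.7457·0.3415)/4.5826 = 0.5366.

x = (0.5366, 0.3415)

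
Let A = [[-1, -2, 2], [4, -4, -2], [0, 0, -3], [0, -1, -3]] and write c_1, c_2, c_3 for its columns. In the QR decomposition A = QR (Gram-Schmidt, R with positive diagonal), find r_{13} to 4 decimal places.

q_1 = c_1/‖c_1‖ = (-1, 4, 0, 0)/4.1231 = (-0.2425, 0.9701, 0.0000, 0.0000).
r_{13} = q_1·c_3 = -2.4254.

r_{13} = -2.4254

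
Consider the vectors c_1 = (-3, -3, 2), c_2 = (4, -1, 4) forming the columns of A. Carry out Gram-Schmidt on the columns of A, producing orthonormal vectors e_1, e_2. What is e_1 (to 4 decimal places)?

e_1 = (-0.6396, -0.6396, 0.4264)

e_1 = c_1/‖c_1‖ = (-3, -3, 2)/4.6904 = (-0.6396, -0.6396, 0.4264).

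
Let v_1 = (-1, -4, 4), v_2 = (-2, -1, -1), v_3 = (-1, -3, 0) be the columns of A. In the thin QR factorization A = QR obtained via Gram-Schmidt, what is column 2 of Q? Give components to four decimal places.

q_1 = v_1/‖v_1‖ = (-1, -4, 4)/5.7446 = (-0.1741, -0.6963, 0.6963).
r_{12} = q_1·v_2 = 0.3482.
u_2 = v_2 − 0.3482·q_1 = (-1.9394, -0.7576, -1.2424).
‖u_2‖ = 2.4246, so q_2 = (-0.7999, -0.3125, -0.5124).

q_2 = (-0.7999, -0.3125, -0.5124)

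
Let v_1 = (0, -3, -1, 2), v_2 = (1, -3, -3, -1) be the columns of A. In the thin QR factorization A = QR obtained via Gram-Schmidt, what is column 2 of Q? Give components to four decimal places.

e_2 = (0.2789, -0.2390, -0.6375, -0.6773)

v_1 = (0, -3, -1, 2); ‖v_1‖ = 3.7417, so e_1 = (0.0000, -0.8018, -0.2673, 0.5345).
e_1·v_2 = 0.0000·1 + (-0.8018)·(-3) + (-0.2673)·(-3) + 0.5345·(-1) = 2.6726.
u_2 = v_2 − 2.6726·e_1 = (1.0000, -0.8571, -2.2857, -2.4286).
‖u_2‖ = 3.5857, so e_2 = (0.2789, -0.2390, -0.6375, -0.6773).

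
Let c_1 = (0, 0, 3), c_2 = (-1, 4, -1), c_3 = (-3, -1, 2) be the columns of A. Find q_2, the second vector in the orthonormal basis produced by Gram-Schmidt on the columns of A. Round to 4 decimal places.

c_1 = (0, 0, 3); ‖c_1‖ = 3.0000, so q_1 = (0.0000, 0.0000, 1.0000).
q_1·c_2 = 0.0000·(-1) + 0.0000·4 + 1.0000·(-1) = -1.0000.
u_2 = c_2 + 1.0000·q_1 = (-1.0000, 4.0000, 0.0000).
‖u_2‖ = 4.1231, so q_2 = (-0.2425, 0.9701, 0.0000).

q_2 = (-0.2425, 0.9701, 0.0000)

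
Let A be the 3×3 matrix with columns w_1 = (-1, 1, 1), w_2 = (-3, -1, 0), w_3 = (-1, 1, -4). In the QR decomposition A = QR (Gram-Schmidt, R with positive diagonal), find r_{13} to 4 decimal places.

r_{13} = -1.1547

e_1 = w_1/‖w_1‖ = (-1, 1, 1)/1.7321 = (-0.5774, 0.5774, 0.5774).
r_{13} = e_1·w_3 = -1.1547.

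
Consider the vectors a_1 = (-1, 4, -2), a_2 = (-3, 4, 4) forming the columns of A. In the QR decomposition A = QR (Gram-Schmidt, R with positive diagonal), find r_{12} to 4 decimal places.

r_{12} = 2.4004

a_1 = (-1, 4, -2); ‖a_1‖ = 4.5826, so q_1 = (-0.2182, 0.8729, -0.4364).
r_{12} = q_1·a_2 = 2.4004.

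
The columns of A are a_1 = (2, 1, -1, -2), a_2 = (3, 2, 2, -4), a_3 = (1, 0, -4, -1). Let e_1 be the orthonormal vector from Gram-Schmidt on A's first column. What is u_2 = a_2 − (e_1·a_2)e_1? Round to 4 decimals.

u_2 = (0.2000, 0.6000, 3.4000, -1.2000)

a_1 = (2, 1, -1, -2); ‖a_1‖ = 3.1623, so e_1 = (0.6325, 0.3162, -0.3162, -0.6325).
e_1·a_2 = 0.6325·3 + 0.3162·2 + (-0.3162)·2 + (-0.6325)·(-4) = 4.4272.
u_2 = a_2 − 4.4272·e_1 = (0.2000, 0.6000, 3.4000, -1.2000).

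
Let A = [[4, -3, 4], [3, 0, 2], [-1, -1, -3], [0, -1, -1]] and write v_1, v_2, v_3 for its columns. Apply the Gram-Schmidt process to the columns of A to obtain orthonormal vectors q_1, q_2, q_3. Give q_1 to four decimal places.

q_1 = v_1/‖v_1‖ = (4, 3, -1, 0)/5.0990 = (0.7845, 0.5883, -0.1961, 0.0000).

q_1 = (0.7845, 0.5883, -0.1961, 0.0000)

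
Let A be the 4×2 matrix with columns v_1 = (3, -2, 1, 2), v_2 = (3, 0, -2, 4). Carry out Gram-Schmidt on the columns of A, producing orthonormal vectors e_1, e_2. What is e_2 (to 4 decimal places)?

e_2 = (0.1231, 0.4103, -0.6975, 0.5744)

v_1 = (3, -2, 1, 2); ‖v_1‖ = 4.2426, so e_1 = (0.7071, -0.4714, 0.2357, 0.4714).
e_1·v_2 = 0.7071·3 + (-0.4714)·0 + 0.2357·(-2) + 0.4714·4 = 3.5355.
u_2 = v_2 − 3.5355·e_1 = (0.5000, 1.6667, -2.8333, 2.3333).
‖u_2‖ = 4.0620, so e_2 = (0.1231, 0.4103, -0.6975, 0.5744).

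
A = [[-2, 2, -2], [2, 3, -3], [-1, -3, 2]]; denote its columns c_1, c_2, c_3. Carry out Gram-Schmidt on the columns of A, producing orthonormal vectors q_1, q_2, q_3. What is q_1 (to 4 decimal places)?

q_1 = (-0.6667, 0.6667, -0.3333)

q_1 = c_1/‖c_1‖ = (-2, 2, -1)/3.0000 = (-0.6667, 0.6667, -0.3333).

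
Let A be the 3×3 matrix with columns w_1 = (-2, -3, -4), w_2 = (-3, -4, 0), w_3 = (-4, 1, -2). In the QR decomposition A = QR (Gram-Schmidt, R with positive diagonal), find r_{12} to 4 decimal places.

w_1 = (-2, -3, -4); ‖w_1‖ = 5.3852, so e_1 = (-0.3714, -0.5571, -0.7428).
r_{12} = e_1·w_2 = 3.3425.

r_{12} = 3.3425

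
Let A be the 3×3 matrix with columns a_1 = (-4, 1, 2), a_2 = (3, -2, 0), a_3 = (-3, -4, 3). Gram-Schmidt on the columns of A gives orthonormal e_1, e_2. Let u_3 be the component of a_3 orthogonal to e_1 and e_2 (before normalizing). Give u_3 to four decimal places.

u_3 = (-1.0909, -1.6364, -1.3636)

e_1 = a_1/‖a_1‖ = (-4, 1, 2)/4.5826 = (-0.8729, 0.2182, 0.4364).
r_{12} = e_1·a_2 = -3.0551.
u_2 = a_2 + 3.0551·e_1 = (0.3333, -1.3333, 1.3333).
‖u_2‖ = 1.9149, so e_2 = (0.1741, -0.6963, 0.6963).
r_{13} = e_1·a_3 = 3.0551; r_{23} = e_2·a_3 = 4.3519.
u_3 = a_3 − 3.0551·e_1 − 4.3519·e_2 = (-1.0909, -1.6364, -1.3636).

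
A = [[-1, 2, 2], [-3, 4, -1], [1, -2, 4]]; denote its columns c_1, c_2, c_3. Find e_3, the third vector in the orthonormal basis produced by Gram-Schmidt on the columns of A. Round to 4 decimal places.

e_3 = (0.7071, 0.0000, 0.7071)

c_1 = (-1, -3, 1); ‖c_1‖ = 3.3166, so e_1 = (-0.3015, -0.9045, 0.3015).
e_1·c_2 = (-0.3015)·2 + (-0.9045)·4 + 0.3015·(-2) = -4.8242.
u_2 = c_2 + 4.8242·e_1 = (0.5455, -0.3636, -0.5455).
‖u_2‖ = 0.8528, so e_2 = (0.6396, -0.4264, -0.6396).
e_1·c_3 = (-0.3015)·2 + (-0.9045)·(-1) + 0.3015·4 = 1.5076; e_2·c_3 = 0.6396·2 + (-0.4264)·(-1) + (-0.6396)·4 = -0.8528.
u_3 = c_3 − 1.5076·e_1 + 0.8528·e_2 = (3.0000, 0.0000, 3.0000).
‖u_3‖ = 4.2426, so e_3 = (0.7071, 0.0000, 0.7071).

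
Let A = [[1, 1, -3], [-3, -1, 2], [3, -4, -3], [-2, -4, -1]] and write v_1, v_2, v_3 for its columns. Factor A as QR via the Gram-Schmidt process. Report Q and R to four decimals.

v_1 = (1, -3, 3, -2); ‖v_1‖ = 4.7958, so q_1 = (0.2085, -0.6255, 0.6255, -0.4170).
q_1·v_2 = 0.2085·1 + (-0.6255)·(-1) + 0.6255·(-4) + (-0.4170)·(-4) = 0.0000.
u_2 = v_2 + 0.0000·q_1 = (1.0000, -1.0000, -4.0000, -4.0000).
‖u_2‖ = 5.8310, so q_2 = (0.1715, -0.1715, -0.6860, -0.6860).
q_1·v_3 = 0.2085·(-3) + (-0.6255)·2 + 0.6255·(-3) + (-0.4170)·(-1) = -3.3362; q_2·v_3 = 0.1715·(-3) + (-0.1715)·2 + (-0.6860)·(-3) + (-0.6860)·(-1) = 1.8865.
u_3 = v_3 + 3.3362·q_1 − 1.8865·q_2 = (-2.6279, 0.2366, 0.3811, -1.0972).
‖u_3‖ = 2.8828, so q_3 = (-0.9116, 0.0821, 0.1322, -0.3806).

Q = [[0.2085, 0.1715, -0.9116], [-0.6255, -0.1715, 0.0821], [0.6255, -0.6860, 0.1322], [-0.4170, -0.6860, -0.3806]], R = [[4.7958, 0.0000, -3.3362], [0.0000, 5.8310, 1.8865], [0.0000, 0.0000, 2.8828]]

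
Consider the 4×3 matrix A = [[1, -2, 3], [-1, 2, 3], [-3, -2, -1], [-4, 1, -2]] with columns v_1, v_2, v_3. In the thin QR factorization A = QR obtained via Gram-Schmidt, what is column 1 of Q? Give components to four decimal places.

v_1 = (1, -1, -3, -4); ‖v_1‖ = 5.1962, so q_1 = (0.1925, -0.1925, -0.5774, -0.7698).

q_1 = (0.1925, -0.1925, -0.5774, -0.7698)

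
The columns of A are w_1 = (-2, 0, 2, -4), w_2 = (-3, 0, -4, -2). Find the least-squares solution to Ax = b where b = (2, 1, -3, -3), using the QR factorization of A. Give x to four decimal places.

q_1 = w_1/‖w_1‖ = (-2, 0, 2, -4)/4.8990 = (-0.4082, 0.0000, 0.4082, -0.8165).
r_{12} = q_1·w_2 = 1.2247.
u_2 = w_2 − 1.2247·q_1 = (-2.5000, 0.0000, -4.5000, -1.0000).
‖u_2‖ = 5.2440, so q_2 = (-0.4767, 0.0000, -0.8581, -0.1907).
Qᵀb = (0.4082, 2.1930).
Back-substitute: x_2 = 2.1930/5.2440 = 0.4182.
x_1 = (0.4082 − 1.2247·0.4182)/4.8990 = -0.0212.

x = (-0.0212, 0.4182)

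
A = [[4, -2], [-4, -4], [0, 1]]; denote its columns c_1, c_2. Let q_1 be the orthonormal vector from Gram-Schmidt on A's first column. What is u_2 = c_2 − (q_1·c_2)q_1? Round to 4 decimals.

c_1 = (4, -4, 0); ‖c_1‖ = 5.6569, so q_1 = (0.7071, -0.7071, 0.0000).
q_1·c_2 = 0.7071·(-2) + (-0.7071)·(-4) + 0.0000·1 = 1.4142.
u_2 = c_2 − 1.4142·q_1 = (-3.0000, -3.0000, 1.0000).

u_2 = (-3.0000, -3.0000, 1.0000)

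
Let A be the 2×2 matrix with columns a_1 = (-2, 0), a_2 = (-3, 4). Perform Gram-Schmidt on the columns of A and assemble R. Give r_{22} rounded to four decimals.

e_1 = a_1/‖a_1‖ = (-2, 0)/2.0000 = (-1.0000, 0.0000).
r_{12} = e_1·a_2 = 3.0000.
u_2 = a_2 − 3.0000·e_1 = (0.0000, 4.0000).
r_{22} = ‖u_2‖ = 4.0000.

r_{22} = 4.0000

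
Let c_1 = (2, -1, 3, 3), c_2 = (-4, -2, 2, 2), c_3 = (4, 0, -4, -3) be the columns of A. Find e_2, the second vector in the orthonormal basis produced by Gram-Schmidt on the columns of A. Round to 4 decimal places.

c_1 = (2, -1, 3, 3); ‖c_1‖ = 4.7958, so e_1 = (0.4170, -0.2085, 0.6255, 0.6255).
e_1·c_2 = 0.4170·(-4) + (-0.2085)·(-2) + 0.6255·2 + 0.6255·2 = 1.2511.
u_2 = c_2 − 1.2511·e_1 = (-4.5217, -1.7391, 1.2174, 1.2174).
‖u_2‖ = 5.1415, so e_2 = (-0.8795, -0.3383, 0.2368, 0.2368).

e_2 = (-0.8795, -0.3383, 0.2368, 0.2368)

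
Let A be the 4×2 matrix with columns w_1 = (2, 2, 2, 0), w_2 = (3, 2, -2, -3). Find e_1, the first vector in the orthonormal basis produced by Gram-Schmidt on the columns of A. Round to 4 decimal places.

e_1 = (0.5774, 0.5774, 0.5774, 0.0000)

w_1 = (2, 2, 2, 0); ‖w_1‖ = 3.4641, so e_1 = (0.5774, 0.5774, 0.5774, 0.0000).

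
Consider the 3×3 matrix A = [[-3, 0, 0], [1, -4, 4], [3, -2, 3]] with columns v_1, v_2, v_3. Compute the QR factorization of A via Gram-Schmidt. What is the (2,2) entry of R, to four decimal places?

r_{22} = 3.8389

v_1 = (-3, 1, 3); ‖v_1‖ = 4.3589, so q_1 = (-0.6882, 0.2294, 0.6882).
q_1·v_2 = (-0.6882)·0 + 0.2294·(-4) + 0.6882·(-2) = -2.2942.
u_2 = v_2 + 2.2942·q_1 = (-1.5789, -3.4737, -0.4211).
r_{22} = ‖u_2‖ = 3.8389.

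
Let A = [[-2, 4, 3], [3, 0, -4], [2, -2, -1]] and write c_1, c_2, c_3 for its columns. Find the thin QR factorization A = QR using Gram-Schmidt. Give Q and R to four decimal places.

c_1 = (-2, 3, 2); ‖c_1‖ = 4.1231, so q_1 = (-0.4851, 0.7276, 0.4851).
q_1·c_2 = (-0.4851)·4 + 0.7276·0 + 0.4851·(-2) = -2.9104.
u_2 = c_2 + 2.9104·q_1 = (2.5882, 2.1176, -0.5882).
‖u_2‖ = 3.3955, so q_2 = (0.7623, 0.6237, -0.1732).
q_1·c_3 = (-0.4851)·3 + 0.7276·(-4) + 0.4851·(-1) = -4.8507; q_2·c_3 = 0.7623·3 + 0.6237·(-4) + (-0.1732)·(-1) = -0.0346.
u_3 = c_3 + 4.8507·q_1 + 0.0346·q_2 = (0.6735, -0.4490, 1.3469).
‖u_3‖ = 1.5714, so q_3 = (0.4286, -0.2857, 0.8571).

Q = [[-0.4851, 0.7623, 0.4286], [0.7276, 0.6237, -0.2857], [0.4851, -0.1732, 0.8571]], R = [[4.1231, -2.9104, -4.8507], [0.0000, 3.3955, -0.0346], [0.0000, 0.0000, 1.5714]]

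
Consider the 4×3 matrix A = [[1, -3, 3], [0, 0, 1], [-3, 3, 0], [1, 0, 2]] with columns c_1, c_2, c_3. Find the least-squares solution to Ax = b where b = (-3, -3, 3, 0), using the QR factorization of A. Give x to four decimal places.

c_1 = (1, 0, -3, 1); ‖c_1‖ = 3.3166, so e_1 = (0.3015, 0.0000, -0.9045, 0.3015).
e_1·c_2 = 0.3015·(-3) + 0.0000·0 + (-0.9045)·3 + 0.3015·0 = -3.6181.
u_2 = c_2 + 3.6181·e_1 = (-1.9091, 0.0000, -0.2727, 1.0909).
‖u_2‖ = 2.2156, so e_2 = (-0.8616, 0.0000, -0.1231, 0.4924).
e_1·c_3 = 0.3015·3 + 0.0000·1 + (-0.9045)·0 + 0.3015·2 = 1.5076; e_2·c_3 = (-0.8616)·3 + 0.0000·1 + (-0.1231)·0 + 0.4924·2 = -1.6002.
u_3 = c_3 − 1.5076·e_1 + 1.6002·e_2 = (1.1667, 1.0000, 1.1667, 2.3333).
‖u_3‖ = 3.0277, so e_3 = (0.3853, 0.3303, 0.3853, 0.7707).
Qᵀb = (-3.6181, 2.2156, -0.9909).
Back-substitute: x_3 = -0.9909/3.0277 = -0.3273.
x_2 = (2.2156 + 1.6002·(-0.3273))/2.2156 = 0.7636.
x_1 = (-3.6181 + 3.6181·0.7636 − 1.5076·(-0.3273))/3.3166 = -0.1091.

x = (-0.1091, 0.7636, -0.3273)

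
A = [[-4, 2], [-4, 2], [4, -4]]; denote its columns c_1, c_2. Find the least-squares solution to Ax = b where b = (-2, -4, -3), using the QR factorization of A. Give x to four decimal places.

x = (2.2500, 3.0000)

c_1 = (-4, -4, 4); ‖c_1‖ = 6.9282, so e_1 = (-0.5774, -0.5774, 0.5774).
e_1·c_2 = (-0.5774)·2 + (-0.5774)·2 + 0.5774·(-4) = -4.6188.
u_2 = c_2 + 4.6188·e_1 = (-0.6667, -0.6667, -1.3333).
‖u_2‖ = 1.6330, so e_2 = (-0.4082, -0.4082, -0.8165).
Qᵀb = (1.7321, 4.8990).
Back-substitute: x_2 = 4.8990/1.6330 = 3.0000.
x_1 = (1.7321 + 4.6188·3.0000)/6.9282 = 2.2500.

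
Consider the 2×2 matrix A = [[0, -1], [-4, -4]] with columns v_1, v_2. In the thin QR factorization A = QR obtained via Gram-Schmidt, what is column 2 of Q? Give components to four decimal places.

v_1 = (0, -4); ‖v_1‖ = 4.0000, so e_1 = (0.0000, -1.0000).
e_1·v_2 = 0.0000·(-1) + (-1.0000)·(-4) = 4.0000.
u_2 = v_2 − 4.0000·e_1 = (-1.0000, 0.0000).
‖u_2‖ = 1.0000, so e_2 = (-1.0000, 0.0000).

e_2 = (-1.0000, 0.0000)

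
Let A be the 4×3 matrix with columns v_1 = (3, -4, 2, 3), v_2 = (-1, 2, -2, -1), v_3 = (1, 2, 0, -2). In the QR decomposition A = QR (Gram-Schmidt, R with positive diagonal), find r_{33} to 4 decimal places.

v_1 = (3, -4, 2, 3); ‖v_1‖ = 6.1644, so e_1 = (0.4867, -0.6489, 0.3244, 0.4867).
e_1·v_2 = 0.4867·(-1) + (-0.6489)·2 + 0.3244·(-2) + 0.4867·(-1) = -2.9200.
u_2 = v_2 + 2.9200·e_1 = (0.4211, 0.1053, -1.0526, 0.4211).
‖u_2‖ = 1.2140, so e_2 = (0.3468, 0.0867, -0.8671, 0.3468).
e_1·v_3 = 0.4867·1 + (-0.6489)·2 + 0.3244·0 + 0.4867·(-2) = -1.7844; e_2·v_3 = 0.3468·1 + 0.0867·2 + (-0.8671)·0 + 0.3468·(-2) = -0.1734.
u_3 = v_3 + 1.7844·e_1 + 0.1734·e_2 = (1.9286, 0.8571, 0.4286, -1.0714).
r_{33} = ‖u_3‖ = 2.4054.

r_{33} = 2.4054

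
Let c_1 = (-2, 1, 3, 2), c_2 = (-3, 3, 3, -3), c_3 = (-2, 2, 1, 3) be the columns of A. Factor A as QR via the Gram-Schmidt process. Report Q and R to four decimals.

Q = [[-0.4714, -0.3150, -0.2574], [0.2357, 0.4410, 0.6757], [0.7071, 0.1890, -0.6113], [0.4714, -0.8189, 0.3217]], R = [[4.2426, 2.8284, 3.5355], [0.0000, 5.2915, -0.7559], [0.0000, 0.0000, 2.2200]]

c_1 = (-2, 1, 3, 2); ‖c_1‖ = 4.2426, so q_1 = (-0.4714, 0.2357, 0.7071, 0.4714).
q_1·c_2 = (-0.4714)·(-3) + 0.2357·3 + 0.7071·3 + 0.4714·(-3) = 2.8284.
u_2 = c_2 − 2.8284·q_1 = (-1.6667, 2.3333, 1.0000, -4.3333).
‖u_2‖ = 5.2915, so q_2 = (-0.3150, 0.4410, 0.1890, -0.8189).
q_1·c_3 = (-0.4714)·(-2) + 0.2357·2 + 0.7071·1 + 0.4714·3 = 3.5355; q_2·c_3 = (-0.3150)·(-2) + 0.4410·2 + 0.1890·1 + (-0.8189)·3 = -0.7559.
u_3 = c_3 − 3.5355·q_1 + 0.7559·q_2 = (-0.5714, 1.5000, -1.3571, 0.7143).
‖u_3‖ = 2.2200, so q_3 = (-0.2574, 0.6757, -0.6113, 0.3217).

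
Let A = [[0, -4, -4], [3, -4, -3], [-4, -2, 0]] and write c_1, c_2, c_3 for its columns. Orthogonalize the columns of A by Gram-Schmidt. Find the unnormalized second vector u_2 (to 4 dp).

u_2 = (-4.0000, -3.5200, -2.6400)

c_1 = (0, 3, -4); ‖c_1‖ = 5.0000, so e_1 = (0.0000, 0.6000, -0.8000).
e_1·c_2 = 0.0000·(-4) + 0.6000·(-4) + (-0.8000)·(-2) = -0.8000.
u_2 = c_2 + 0.8000·e_1 = (-4.0000, -3.5200, -2.6400).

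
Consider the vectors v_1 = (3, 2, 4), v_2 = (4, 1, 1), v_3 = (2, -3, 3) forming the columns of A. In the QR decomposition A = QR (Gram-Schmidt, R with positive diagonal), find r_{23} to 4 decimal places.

r_{23} = 0.2111

e_1 = v_1/‖v_1‖ = (3, 2, 4)/5.3852 = (0.5571, 0.3714, 0.7428).
r_{12} = e_1·v_2 = 3.3425.
u_2 = v_2 − 3.3425·e_1 = (2.1379, -0.2414, -1.4828).
‖u_2‖ = 2.6130, so e_2 = (0.8182, -0.0924, -0.5675).
r_{23} = e_2·v_3 = 0.2111.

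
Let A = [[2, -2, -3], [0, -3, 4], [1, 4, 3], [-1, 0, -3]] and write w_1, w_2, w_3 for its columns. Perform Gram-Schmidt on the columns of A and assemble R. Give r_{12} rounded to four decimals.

w_1 = (2, 0, 1, -1); ‖w_1‖ = 2.4495, so e_1 = (0.8165, 0.0000, 0.4082, -0.4082).
r_{12} = e_1·w_2 = 0.0000.

r_{12} = 0.0000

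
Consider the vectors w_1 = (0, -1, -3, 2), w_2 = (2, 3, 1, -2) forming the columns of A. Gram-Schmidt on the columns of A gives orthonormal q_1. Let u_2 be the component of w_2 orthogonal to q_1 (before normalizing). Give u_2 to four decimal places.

u_2 = (2.0000, 2.2857, -1.1429, -0.5714)

w_1 = (0, -1, -3, 2); ‖w_1‖ = 3.7417, so q_1 = (0.0000, -0.2673, -0.8018, 0.5345).
q_1·w_2 = 0.0000·2 + (-0.2673)·3 + (-0.8018)·1 + 0.5345·(-2) = -2.6726.
u_2 = w_2 + 2.6726·q_1 = (2.0000, 2.2857, -1.1429, -0.5714).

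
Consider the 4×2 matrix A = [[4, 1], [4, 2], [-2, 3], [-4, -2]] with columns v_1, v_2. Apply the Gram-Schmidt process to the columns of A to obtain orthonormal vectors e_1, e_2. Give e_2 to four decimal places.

v_1 = (4, 4, -2, -4); ‖v_1‖ = 7.2111, so e_1 = (0.5547, 0.5547, -0.2774, -0.5547).
e_1·v_2 = 0.5547·1 + 0.5547·2 + (-0.2774)·3 + (-0.5547)·(-2) = 1.9415.
u_2 = v_2 − 1.9415·e_1 = (-0.0769, 0.9231, 3.5385, -0.9231).
‖u_2‖ = 3.7724, so e_2 = (-0.0204, 0.2447, 0.9380, -0.2447).

e_2 = (-0.0204, 0.2447, 0.9380, -0.2447)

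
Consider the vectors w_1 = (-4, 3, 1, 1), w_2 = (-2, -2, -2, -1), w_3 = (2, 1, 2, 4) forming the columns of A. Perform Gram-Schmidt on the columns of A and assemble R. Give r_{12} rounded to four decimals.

e_1 = w_1/‖w_1‖ = (-4, 3, 1, 1)/5.1962 = (-0.7698, 0.5774, 0.1925, 0.1925).
r_{12} = e_1·w_2 = -0.1925.

r_{12} = -0.1925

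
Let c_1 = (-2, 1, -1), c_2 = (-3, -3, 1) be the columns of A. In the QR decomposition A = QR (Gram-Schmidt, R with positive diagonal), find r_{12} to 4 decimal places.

r_{12} = 0.8165

q_1 = c_1/‖c_1‖ = (-2, 1, -1)/2.4495 = (-0.8165, 0.4082, -0.4082).
r_{12} = q_1·c_2 = 0.8165.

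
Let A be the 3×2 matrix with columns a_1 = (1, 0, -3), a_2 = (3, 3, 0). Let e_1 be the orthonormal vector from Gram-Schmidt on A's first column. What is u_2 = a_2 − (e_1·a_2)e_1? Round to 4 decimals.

u_2 = (2.7000, 3.0000, 0.9000)

e_1 = a_1/‖a_1‖ = (1, 0, -3)/3.1623 = (0.3162, 0.0000, -0.9487).
r_{12} = e_1·a_2 = 0.9487.
u_2 = a_2 − 0.9487·e_1 = (2.7000, 3.0000, 0.9000).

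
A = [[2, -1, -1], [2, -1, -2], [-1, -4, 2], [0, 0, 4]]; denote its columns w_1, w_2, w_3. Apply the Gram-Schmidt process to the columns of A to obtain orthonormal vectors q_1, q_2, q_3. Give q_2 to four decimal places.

q_2 = (-0.2357, -0.2357, -0.9428, 0.0000)

w_1 = (2, 2, -1, 0); ‖w_1‖ = 3.0000, so q_1 = (0.6667, 0.6667, -0.3333, 0.0000).
q_1·w_2 = 0.6667·(-1) + 0.6667·(-1) + (-0.3333)·(-4) + 0.0000·0 = 0.0000.
u_2 = w_2 + 0.0000·q_1 = (-1.0000, -1.0000, -4.0000, 0.0000).
‖u_2‖ = 4.2426, so q_2 = (-0.2357, -0.2357, -0.9428, 0.0000).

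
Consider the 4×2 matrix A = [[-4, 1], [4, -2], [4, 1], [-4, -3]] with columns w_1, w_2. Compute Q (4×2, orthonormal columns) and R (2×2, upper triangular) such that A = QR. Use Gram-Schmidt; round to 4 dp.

w_1 = (-4, 4, 4, -4); ‖w_1‖ = 8.0000, so e_1 = (-0.5000, 0.5000, 0.5000, -0.5000).
e_1·w_2 = (-0.5000)·1 + 0.5000·(-2) + 0.5000·1 + (-0.5000)·(-3) = 0.5000.
u_2 = w_2 − 0.5000·e_1 = (1.2500, -2.2500, 0.7500, -2.7500).
‖u_2‖ = 3.8406, so e_2 = (0.3255, -0.5859, 0.1953, -0.7160).

Q = [[-0.5000, 0.3255], [0.5000, -0.5859], [0.5000, 0.1953], [-0.5000, -0.7160]], R = [[8.0000, 0.5000], [0.0000, 3.8406]]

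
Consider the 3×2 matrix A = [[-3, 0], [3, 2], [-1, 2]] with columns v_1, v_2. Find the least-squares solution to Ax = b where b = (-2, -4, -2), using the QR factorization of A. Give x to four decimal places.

e_1 = v_1/‖v_1‖ = (-3, 3, -1)/4.3589 = (-0.6882, 0.6882, -0.2294).
r_{12} = e_1·v_2 = 0.9177.
u_2 = v_2 − 0.9177·e_1 = (0.6316, 1.3684, 2.2105).
‖u_2‖ = 2.6754, so e_2 = (0.2361, 0.5115, 0.8262).
Qᵀb = (-0.9177, -4.1705).
Back-substitute: x_2 = -4.1705/2.6754 = -1.5588.
x_1 = (-0.9177 − 0.9177·(-1.5588))/4.3589 = 0.1176.

x = (0.1176, -1.5588)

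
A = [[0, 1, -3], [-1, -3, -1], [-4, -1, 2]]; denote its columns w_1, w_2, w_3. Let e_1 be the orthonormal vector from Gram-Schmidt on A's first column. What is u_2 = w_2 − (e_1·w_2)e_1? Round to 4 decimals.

e_1 = w_1/‖w_1‖ = (0, -1, -4)/4.1231 = (0.0000, -0.2425, -0.9701).
r_{12} = e_1·w_2 = 1.6977.
u_2 = w_2 − 1.6977·e_1 = (1.0000, -2.5882, 0.6471).

u_2 = (1.0000, -2.5882, 0.6471)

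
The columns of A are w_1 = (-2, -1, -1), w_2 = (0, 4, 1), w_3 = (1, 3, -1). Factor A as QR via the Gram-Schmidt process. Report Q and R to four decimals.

Q = [[-0.8165, -0.4652, 0.3419], [-0.4082, 0.8840, 0.2279], [-0.4082, 0.0465, -0.9117]], R = [[2.4495, -2.0412, -1.6330], [0.0000, 3.5824, 2.1401], [0.0000, 0.0000, 1.9373]]

e_1 = w_1/‖w_1‖ = (-2, -1, -1)/2.4495 = (-0.8165, -0.4082, -0.4082).
r_{12} = e_1·w_2 = -2.0412.
u_2 = w_2 + 2.0412·e_1 = (-1.6667, 3.1667, 0.1667).
‖u_2‖ = 3.5824, so e_2 = (-0.4652, 0.8840, 0.0465).
r_{13} = e_1·w_3 = -1.6330; r_{23} = e_2·w_3 = 2.1401.
u_3 = w_3 + 1.6330·e_1 − 2.1401·e_2 = (0.6623, 0.4416, -1.7662).
‖u_3‖ = 1.9373, so e_3 = (0.3419, 0.2279, -0.9117).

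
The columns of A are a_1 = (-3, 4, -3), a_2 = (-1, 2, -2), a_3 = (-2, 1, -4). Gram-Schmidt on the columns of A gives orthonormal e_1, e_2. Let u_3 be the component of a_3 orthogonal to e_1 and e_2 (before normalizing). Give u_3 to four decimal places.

u_3 = (-1.0588, -1.5882, -1.0588)

a_1 = (-3, 4, -3); ‖a_1‖ = 5.8310, so e_1 = (-0.5145, 0.6860, -0.5145).
e_1·a_2 = (-0.5145)·(-1) + 0.6860·2 + (-0.5145)·(-2) = 2.9155.
u_2 = a_2 − 2.9155·e_1 = (0.5000, 0.0000, -0.5000).
‖u_2‖ = 0.7071, so e_2 = (0.7071, 0.0000, -0.7071).
e_1·a_3 = (-0.5145)·(-2) + 0.6860·1 + (-0.5145)·(-4) = 3.7730; e_2·a_3 = 0.7071·(-2) + 0.0000·1 + (-0.7071)·(-4) = 1.4142.
u_3 = a_3 − 3.7730·e_1 − 1.4142·e_2 = (-1.0588, -1.5882, -1.0588).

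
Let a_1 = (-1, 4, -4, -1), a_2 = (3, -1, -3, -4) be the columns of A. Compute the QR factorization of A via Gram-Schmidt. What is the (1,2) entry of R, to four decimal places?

r_{12} = 1.5435

q_1 = a_1/‖a_1‖ = (-1, 4, -4, -1)/5.8310 = (-0.1715, 0.6860, -0.6860, -0.1715).
r_{12} = q_1·a_2 = 1.5435.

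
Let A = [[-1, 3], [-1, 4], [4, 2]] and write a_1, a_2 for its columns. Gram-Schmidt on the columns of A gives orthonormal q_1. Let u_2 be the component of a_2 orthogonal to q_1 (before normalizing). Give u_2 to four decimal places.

a_1 = (-1, -1, 4); ‖a_1‖ = 4.2426, so q_1 = (-0.2357, -0.2357, 0.9428).
q_1·a_2 = (-0.2357)·3 + (-0.2357)·4 + 0.9428·2 = 0.2357.
u_2 = a_2 − 0.2357·q_1 = (3.0556, 4.0556, 1.7778).

u_2 = (3.0556, 4.0556, 1.7778)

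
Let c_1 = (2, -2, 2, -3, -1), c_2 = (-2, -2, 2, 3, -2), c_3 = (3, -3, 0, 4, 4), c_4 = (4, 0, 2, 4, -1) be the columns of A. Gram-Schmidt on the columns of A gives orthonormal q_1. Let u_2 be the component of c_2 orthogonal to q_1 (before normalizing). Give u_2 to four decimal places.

q_1 = c_1/‖c_1‖ = (2, -2, 2, -3, -1)/4.6904 = (0.4264, -0.4264, 0.4264, -0.6396, -0.2132).
r_{12} = q_1·c_2 = -0.6396.
u_2 = c_2 + 0.6396·q_1 = (-1.7273, -2.2727, 2.2727, 2.5909, -2.1364).

u_2 = (-1.7273, -2.2727, 2.2727, 2.5909, -2.1364)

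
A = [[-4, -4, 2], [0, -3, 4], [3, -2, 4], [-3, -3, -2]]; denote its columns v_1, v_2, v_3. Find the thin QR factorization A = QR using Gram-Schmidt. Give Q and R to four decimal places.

v_1 = (-4, 0, 3, -3); ‖v_1‖ = 5.8310, so q_1 = (-0.6860, 0.0000, 0.5145, -0.5145).
q_1·v_2 = (-0.6860)·(-4) + 0.0000·(-3) + 0.5145·(-2) + (-0.5145)·(-3) = 3.2585.
u_2 = v_2 − 3.2585·q_1 = (-1.7647, -3.0000, -3.6765, -1.3235).
‖u_2‖ = 5.2328, so q_2 = (-0.3372, -0.5733, -0.7026, -0.2529).
q_1·v_3 = (-0.6860)·2 + 0.0000·4 + 0.5145·4 + (-0.5145)·(-2) = 1.7150; q_2·v_3 = (-0.3372)·2 + (-0.5733)·4 + (-0.7026)·4 + (-0.2529)·(-2) = -5.2722.
u_3 = v_3 − 1.7150·q_1 + 5.2722·q_2 = (1.3985, 0.9774, -0.5865, -2.4511).
‖u_3‖ = 3.0435, so q_3 = (0.4595, 0.3212, -0.1927, -0.8054).

Q = [[-0.6860, -0.3372, 0.4595], [0.0000, -0.5733, 0.3212], [0.5145, -0.7026, -0.1927], [-0.5145, -0.2529, -0.8054]], R = [[5.8310, 3.2585, 1.7150], [0.0000, 5.2328, -5.2722], [0.0000, 0.0000, 3.0435]]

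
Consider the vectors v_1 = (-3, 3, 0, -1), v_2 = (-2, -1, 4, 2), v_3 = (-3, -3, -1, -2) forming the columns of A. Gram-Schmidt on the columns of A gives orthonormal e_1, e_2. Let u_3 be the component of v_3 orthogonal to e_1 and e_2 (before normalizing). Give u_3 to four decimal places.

u_3 = (-2.6181, -3.2743, -1.1435, -1.9684)

v_1 = (-3, 3, 0, -1); ‖v_1‖ = 4.3589, so e_1 = (-0.6882, 0.6882, 0.0000, -0.2294).
e_1·v_2 = (-0.6882)·(-2) + 0.6882·(-1) + 0.0000·4 + (-0.2294)·2 = 0.2294.
u_2 = v_2 − 0.2294·e_1 = (-1.8421, -1.1579, 4.0000, 2.0526).
‖u_2‖ = 4.9947, so e_2 = (-0.3688, -0.2318, 0.8008, 0.4110).
e_1·v_3 = (-0.6882)·(-3) + 0.6882·(-3) + 0.0000·(-1) + (-0.2294)·(-2) = 0.4588; e_2·v_3 = (-0.3688)·(-3) + (-0.2318)·(-3) + 0.8008·(-1) + 0.4110·(-2) = 0.1791.
u_3 = v_3 − 0.4588·e_1 − 0.1791·e_2 = (-2.6181, -3.2743, -1.1435, -1.9684).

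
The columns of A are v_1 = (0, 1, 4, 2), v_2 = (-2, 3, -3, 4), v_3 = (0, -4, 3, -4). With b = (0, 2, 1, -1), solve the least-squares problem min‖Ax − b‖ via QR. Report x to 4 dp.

v_1 = (0, 1, 4, 2); ‖v_1‖ = 4.5826, so q_1 = (0.0000, 0.2182, 0.8729, 0.4364).
q_1·v_2 = 0.0000·(-2) + 0.2182·3 + 0.8729·(-3) + 0.4364·4 = -0.2182.
u_2 = v_2 + 0.2182·q_1 = (-2.0000, 3.0476, -2.8095, 4.0952).
‖u_2‖ = 6.1606, so q_2 = (-0.3246, 0.4947, -0.4561, 0.6648).
q_1·v_3 = 0.0000·0 + 0.2182·(-4) + 0.8729·3 + 0.4364·(-4) = 0.0000; q_2·v_3 = (-0.3246)·0 + 0.4947·(-4) + (-0.4561)·3 + 0.6648·(-4) = -6.0060.
u_3 = v_3 + 0.0000·q_1 + 6.0060·q_2 = (-1.9498, -1.0289, 0.2610, -0.0075).
‖u_3‖ = 2.2200, so q_3 = (-0.8783, -0.4634, 0.1176, -0.0034).
Qᵀb = (0.8729, -0.1314, -0.8059).
Back-substitute: x_3 = -0.8059/2.2200 = -0.3630.
x_2 = (-0.1314 + 6.0060·(-0.3630))/6.1606 = -0.3753.
x_1 = (0.8729 + 0.2182·(-0.3753) + 0.0000·(-0.3630))/4.5826 = 0.1726.

x = (0.1726, -0.3753, -0.3630)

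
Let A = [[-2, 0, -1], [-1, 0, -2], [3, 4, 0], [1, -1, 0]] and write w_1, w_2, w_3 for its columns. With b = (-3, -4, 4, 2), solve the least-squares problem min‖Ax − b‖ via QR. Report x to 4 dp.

x = (1.3116, -0.0251, 1.1508)

w_1 = (-2, -1, 3, 1); ‖w_1‖ = 3.8730, so q_1 = (-0.5164, -0.2582, 0.7746, 0.2582).
q_1·w_2 = (-0.5164)·0 + (-0.2582)·0 + 0.7746·4 + 0.2582·(-1) = 2.8402.
u_2 = w_2 − 2.8402·q_1 = (1.4667, 0.7333, 1.8000, -1.7333).
‖u_2‖ = 2.9889, so q_2 = (0.4907, 0.2454, 0.6022, -0.5799).
q_1·w_3 = (-0.5164)·(-1) + (-0.2582)·(-2) + 0.7746·0 + 0.2582·0 = 1.0328; q_2·w_3 = 0.4907·(-1) + 0.2454·(-2) + 0.6022·0 + (-0.5799)·0 = -0.9814.
u_3 = w_3 − 1.0328·q_1 + 0.9814·q_2 = (0.0149, -1.4925, -0.2090, -0.8358).
‖u_3‖ = 1.7234, so q_3 = (0.0087, -0.8660, -0.1212, -0.4850).
Qᵀb = (6.1968, -1.2045, 1.9832).
Back-substitute: x_3 = 1.9832/1.7234 = 1.1508.
x_2 = (-1.2045 + 0.9814·1.1508)/2.9889 = -0.0251.
x_1 = (6.1968 − 2.8402·(-0.0251) − 1.0328·1.1508)/3.8730 = 1.3116.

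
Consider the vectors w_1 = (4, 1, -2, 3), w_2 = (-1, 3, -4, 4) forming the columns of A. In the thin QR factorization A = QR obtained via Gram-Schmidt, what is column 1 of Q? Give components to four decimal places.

e_1 = (0.7303, 0.1826, -0.3651, 0.5477)

e_1 = w_1/‖w_1‖ = (4, 1, -2, 3)/5.4772 = (0.7303, 0.1826, -0.3651, 0.5477).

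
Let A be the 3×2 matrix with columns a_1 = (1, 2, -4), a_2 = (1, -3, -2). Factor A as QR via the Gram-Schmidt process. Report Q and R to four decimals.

Q = [[0.2182, 0.2327], [0.4364, -0.8919], [-0.8729, -0.3878]], R = [[4.5826, 0.6547], [0.0000, 3.6839]]

a_1 = (1, 2, -4); ‖a_1‖ = 4.5826, so q_1 = (0.2182, 0.4364, -0.8729).
q_1·a_2 = 0.2182·1 + 0.4364·(-3) + (-0.8729)·(-2) = 0.6547.
u_2 = a_2 − 0.6547·q_1 = (0.8571, -3.2857, -1.4286).
‖u_2‖ = 3.6839, so q_2 = (0.2327, -0.8919, -0.3878).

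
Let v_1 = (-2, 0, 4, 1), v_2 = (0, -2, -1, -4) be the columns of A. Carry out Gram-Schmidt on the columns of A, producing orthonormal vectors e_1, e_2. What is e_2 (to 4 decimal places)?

v_1 = (-2, 0, 4, 1); ‖v_1‖ = 4.5826, so e_1 = (-0.4364, 0.0000, 0.8729, 0.2182).
e_1·v_2 = (-0.4364)·0 + 0.0000·(-2) + 0.8729·(-1) + 0.2182·(-4) = -1.7457.
u_2 = v_2 + 1.7457·e_1 = (-0.7619, -2.0000, 0.5238, -3.6190).
‖u_2‖ = 4.2370, so e_2 = (-0.1798, -0.4720, 0.1236, -0.8541).

e_2 = (-0.1798, -0.4720, 0.1236, -0.8541)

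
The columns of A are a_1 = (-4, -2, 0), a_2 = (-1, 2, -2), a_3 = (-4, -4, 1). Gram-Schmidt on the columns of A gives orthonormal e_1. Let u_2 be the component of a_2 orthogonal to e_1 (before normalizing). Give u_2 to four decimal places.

u_2 = (-1.0000, 2.0000, -2.0000)

a_1 = (-4, -2, 0); ‖a_1‖ = 4.4721, so e_1 = (-0.8944, -0.4472, 0.0000).
e_1·a_2 = (-0.8944)·(-1) + (-0.4472)·2 + 0.0000·(-2) = 0.0000.
u_2 = a_2 + 0.0000·e_1 = (-1.0000, 2.0000, -2.0000).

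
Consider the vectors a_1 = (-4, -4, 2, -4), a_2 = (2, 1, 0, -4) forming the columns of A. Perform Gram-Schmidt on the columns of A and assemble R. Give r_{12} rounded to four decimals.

a_1 = (-4, -4, 2, -4); ‖a_1‖ = 7.2111, so e_1 = (-0.5547, -0.5547, 0.2774, -0.5547).
r_{12} = e_1·a_2 = 0.5547.

r_{12} = 0.5547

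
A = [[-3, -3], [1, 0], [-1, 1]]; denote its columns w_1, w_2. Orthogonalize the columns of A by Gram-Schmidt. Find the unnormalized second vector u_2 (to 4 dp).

w_1 = (-3, 1, -1); ‖w_1‖ = 3.3166, so q_1 = (-0.9045, 0.3015, -0.3015).
q_1·w_2 = (-0.9045)·(-3) + 0.3015·0 + (-0.3015)·1 = 2.4121.
u_2 = w_2 − 2.4121·q_1 = (-0.8182, -0.7273, 1.7273).

u_2 = (-0.8182, -0.7273, 1.7273)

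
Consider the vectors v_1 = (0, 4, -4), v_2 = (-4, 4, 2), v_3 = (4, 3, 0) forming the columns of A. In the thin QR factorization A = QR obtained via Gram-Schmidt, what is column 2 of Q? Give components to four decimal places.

e_2 = (-0.6860, 0.5145, 0.5145)

v_1 = (0, 4, -4); ‖v_1‖ = 5.6569, so e_1 = (0.0000, 0.7071, -0.7071).
e_1·v_2 = 0.0000·(-4) + 0.7071·4 + (-0.7071)·2 = 1.4142.
u_2 = v_2 − 1.4142·e_1 = (-4.0000, 3.0000, 3.0000).
‖u_2‖ = 5.8310, so e_2 = (-0.6860, 0.5145, 0.5145).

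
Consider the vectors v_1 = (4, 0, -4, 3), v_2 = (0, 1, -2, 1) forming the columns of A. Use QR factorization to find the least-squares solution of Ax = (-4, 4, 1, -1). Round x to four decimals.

v_1 = (4, 0, -4, 3); ‖v_1‖ = 6.4031, so q_1 = (0.6247, 0.0000, -0.6247, 0.4685).
q_1·v_2 = 0.6247·0 + 0.0000·1 + (-0.6247)·(-2) + 0.4685·1 = 1.7179.
u_2 = v_2 − 1.7179·q_1 = (-1.0732, 1.0000, -0.9268, 0.1951).
‖u_2‖ = 1.7461, so q_2 = (-0.6146, 0.5727, -0.5308, 0.1117).
Qᵀb = (-3.5920, 4.1068).
Back-substitute: x_2 = 4.1068/1.7461 = 2.3520.
x_1 = (-3.5920 − 1.7179·2.3520)/6.4031 = -1.1920.

x = (-1.1920, 2.3520)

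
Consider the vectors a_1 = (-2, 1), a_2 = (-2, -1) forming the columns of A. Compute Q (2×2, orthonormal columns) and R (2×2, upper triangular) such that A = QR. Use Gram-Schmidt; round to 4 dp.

e_1 = a_1/‖a_1‖ = (-2, 1)/2.2361 = (-0.8944, 0.4472).
r_{12} = e_1·a_2 = 1.3416.
u_2 = a_2 − 1.3416·e_1 = (-0.8000, -1.6000).
‖u_2‖ = 1.7889, so e_2 = (-0.4472, -0.8944).

Q = [[-0.8944, -0.4472], [0.4472, -0.8944]], R = [[2.2361, 1.3416], [0.0000, 1.7889]]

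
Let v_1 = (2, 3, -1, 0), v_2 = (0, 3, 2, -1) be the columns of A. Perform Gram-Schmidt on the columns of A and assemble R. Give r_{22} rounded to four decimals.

e_1 = v_1/‖v_1‖ = (2, 3, -1, 0)/3.7417 = (0.5345, 0.8018, -0.2673, 0.0000).
r_{12} = e_1·v_2 = 1.8708.
u_2 = v_2 − 1.8708·e_1 = (-1.0000, 1.5000, 2.5000, -1.0000).
r_{22} = ‖u_2‖ = 3.2404.

r_{22} = 3.2404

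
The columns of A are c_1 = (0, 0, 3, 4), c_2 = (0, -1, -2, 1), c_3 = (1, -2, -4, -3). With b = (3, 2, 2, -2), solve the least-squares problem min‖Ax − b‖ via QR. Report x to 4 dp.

x = (0.5714, -2.1429, 0.8571)

c_1 = (0, 0, 3, 4); ‖c_1‖ = 5.0000, so e_1 = (0.0000, 0.0000, 0.6000, 0.8000).
e_1·c_2 = 0.0000·0 + 0.0000·(-1) + 0.6000·(-2) + 0.8000·1 = -0.4000.
u_2 = c_2 + 0.4000·e_1 = (0.0000, -1.0000, -1.7600, 1.3200).
‖u_2‖ = 2.4166, so e_2 = (0.0000, -0.4138, -0.7283, 0.5462).
e_1·c_3 = 0.0000·1 + 0.0000·(-2) + 0.6000·(-4) + 0.8000·(-3) = -4.8000; e_2·c_3 = 0.0000·1 + (-0.4138)·(-2) + (-0.7283)·(-4) + 0.5462·(-3) = 2.1021.
u_3 = c_3 + 4.8000·e_1 − 2.1021·e_2 = (1.0000, -1.1301, 0.4110, -0.3082).
‖u_3‖ = 1.5941, so e_3 = (0.6273, -0.7090, 0.2578, -0.1934).
Qᵀb = (-0.4000, -3.3766, 1.3664).
Back-substitute: x_3 = 1.3664/1.5941 = 0.8571.
x_2 = (-3.3766 − 2.1021·0.8571)/2.4166 = -2.1429.
x_1 = (-0.4000 + 0.4000·(-2.1429) + 4.8000·0.8571)/5.0000 = 0.5714.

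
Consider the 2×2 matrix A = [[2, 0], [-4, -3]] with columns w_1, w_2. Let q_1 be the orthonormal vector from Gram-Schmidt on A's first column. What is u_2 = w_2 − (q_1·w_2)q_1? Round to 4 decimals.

w_1 = (2, -4); ‖w_1‖ = 4.4721, so q_1 = (0.4472, -0.8944).
q_1·w_2 = 0.4472·0 + (-0.8944)·(-3) = 2.6833.
u_2 = w_2 − 2.6833·q_1 = (-1.2000, -0.6000).

u_2 = (-1.2000, -0.6000)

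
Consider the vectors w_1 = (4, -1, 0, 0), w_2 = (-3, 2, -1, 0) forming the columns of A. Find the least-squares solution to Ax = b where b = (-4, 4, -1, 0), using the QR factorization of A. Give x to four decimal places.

x = (0.3333, 1.8333)

w_1 = (4, -1, 0, 0); ‖w_1‖ = 4.1231, so q_1 = (0.9701, -0.2425, 0.0000, 0.0000).
q_1·w_2 = 0.9701·(-3) + (-0.2425)·2 + 0.0000·(-1) + 0.0000·0 = -3.3955.
u_2 = w_2 + 3.3955·q_1 = (0.2941, 1.1765, -1.0000, 0.0000).
‖u_2‖ = 1.5718, so q_2 = (0.1871, 0.7485, -0.6362, 0.0000).
Qᵀb = (-4.8507, 2.8817).
Back-substitute: x_2 = 2.8817/1.5718 = 1.8333.
x_1 = (-4.8507 + 3.3955·1.8333)/4.1231 = 0.3333.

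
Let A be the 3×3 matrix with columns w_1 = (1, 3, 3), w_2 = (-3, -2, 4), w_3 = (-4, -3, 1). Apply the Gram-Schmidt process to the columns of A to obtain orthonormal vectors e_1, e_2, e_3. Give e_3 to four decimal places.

w_1 = (1, 3, 3); ‖w_1‖ = 4.3589, so e_1 = (0.2294, 0.6882, 0.6882).
e_1·w_2 = 0.2294·(-3) + 0.6882·(-2) + 0.6882·4 = 0.6882.
u_2 = w_2 − 0.6882·e_1 = (-3.1579, -2.4737, 3.5263).
‖u_2‖ = 5.3410, so e_2 = (-0.5913, -0.4631, 0.6602).
e_1·w_3 = 0.2294·(-4) + 0.6882·(-3) + 0.6882·1 = -2.2942; e_2·w_3 = (-0.5913)·(-4) + (-0.4631)·(-3) + 0.6602·1 = 4.4147.
u_3 = w_3 + 2.2942·e_1 − 4.4147·e_2 = (-0.8635, 0.6236, -0.3358).
‖u_3‖ = 1.1168, so e_3 = (-0.7732, 0.5584, -0.3007).

e_3 = (-0.7732, 0.5584, -0.3007)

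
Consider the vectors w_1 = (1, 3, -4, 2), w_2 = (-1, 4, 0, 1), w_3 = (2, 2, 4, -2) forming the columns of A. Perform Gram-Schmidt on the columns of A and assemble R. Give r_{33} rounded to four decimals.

w_1 = (1, 3, -4, 2); ‖w_1‖ = 5.4772, so e_1 = (0.1826, 0.5477, -0.7303, 0.3651).
e_1·w_2 = 0.1826·(-1) + 0.5477·4 + (-0.7303)·0 + 0.3651·1 = 2.3735.
u_2 = w_2 − 2.3735·e_1 = (-1.4333, 2.7000, 1.7333, 0.1333).
‖u_2‖ = 3.5166, so e_2 = (-0.4076, 0.7678, 0.4929, 0.0379).
e_1·w_3 = 0.1826·2 + 0.5477·2 + (-0.7303)·4 + 0.3651·(-2) = -2.1909; e_2·w_3 = (-0.4076)·2 + 0.7678·2 + 0.4929·4 + 0.0379·(-2) = 2.6161.
u_3 = w_3 + 2.1909·e_1 − 2.6161·e_2 = (3.4663, 1.1914, 1.1105, -1.2992).
r_{33} = ‖u_3‖ = 4.0442.

r_{33} = 4.0442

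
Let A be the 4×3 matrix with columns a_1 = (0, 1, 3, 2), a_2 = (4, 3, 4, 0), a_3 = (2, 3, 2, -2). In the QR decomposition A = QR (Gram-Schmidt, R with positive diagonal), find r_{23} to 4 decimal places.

a_1 = (0, 1, 3, 2); ‖a_1‖ = 3.7417, so e_1 = (0.0000, 0.2673, 0.8018, 0.5345).
e_1·a_2 = 0.0000·4 + 0.2673·3 + 0.8018·4 + 0.5345·0 = 4.0089.
u_2 = a_2 − 4.0089·e_1 = (4.0000, 1.9286, 0.7857, -2.1429).
‖u_2‖ = 4.9929, so e_2 = (0.8011, 0.3863, 0.1574, -0.4292).
r_{23} = e_2·a_3 = 3.9342.

r_{23} = 3.9342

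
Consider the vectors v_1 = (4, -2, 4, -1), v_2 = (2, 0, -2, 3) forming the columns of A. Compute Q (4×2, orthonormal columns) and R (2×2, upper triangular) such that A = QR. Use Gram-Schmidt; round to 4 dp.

Q = [[0.6576, 0.5678], [-0.3288, -0.0396], [0.6576, -0.4094], [-0.1644, 0.7131]], R = [[6.0828, -0.4932], [0.0000, 4.0935]]

e_1 = v_1/‖v_1‖ = (4, -2, 4, -1)/6.0828 = (0.6576, -0.3288, 0.6576, -0.1644).
r_{12} = e_1·v_2 = -0.4932.
u_2 = v_2 + 0.4932·e_1 = (2.3243, -0.1622, -1.6757, 2.9189).
‖u_2‖ = 4.0935, so e_2 = (0.5678, -0.0396, -0.4094, 0.7131).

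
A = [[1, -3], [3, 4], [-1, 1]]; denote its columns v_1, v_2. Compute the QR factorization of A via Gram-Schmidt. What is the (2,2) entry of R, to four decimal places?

r_{22} = 4.4924

v_1 = (1, 3, -1); ‖v_1‖ = 3.3166, so e_1 = (0.3015, 0.9045, -0.3015).
e_1·v_2 = 0.3015·(-3) + 0.9045·4 + (-0.3015)·1 = 2.4121.
u_2 = v_2 − 2.4121·e_1 = (-3.7273, 1.8182, 1.7273).
r_{22} = ‖u_2‖ = 4.4924.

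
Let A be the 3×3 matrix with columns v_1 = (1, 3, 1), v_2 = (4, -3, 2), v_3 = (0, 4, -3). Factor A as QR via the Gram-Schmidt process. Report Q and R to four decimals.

Q = [[0.3015, 0.8049, 0.5112], [0.9045, -0.4110, 0.1136], [0.3015, 0.4281, -0.8519]], R = [[3.3166, -0.9045, 2.7136], [0.0000, 5.3087, -2.9283], [0.0000, 0.0000, 3.0102]]

q_1 = v_1/‖v_1‖ = (1, 3, 1)/3.3166 = (0.3015, 0.9045, 0.3015).
r_{12} = q_1·v_2 = -0.9045.
u_2 = v_2 + 0.9045·q_1 = (4.2727, -2.1818, 2.2727).
‖u_2‖ = 5.3087, so q_2 = (0.8049, -0.4110, 0.4281).
r_{13} = q_1·v_3 = 2.7136; r_{23} = q_2·v_3 = -2.9283.
u_3 = v_3 − 2.7136·q_1 + 2.9283·q_2 = (1.5387, 0.3419, -2.5645).
‖u_3‖ = 3.0102, so q_3 = (0.5112, 0.1136, -0.8519).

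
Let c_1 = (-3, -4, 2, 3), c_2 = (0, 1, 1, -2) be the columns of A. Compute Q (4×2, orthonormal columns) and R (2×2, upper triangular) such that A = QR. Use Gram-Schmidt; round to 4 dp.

q_1 = c_1/‖c_1‖ = (-3, -4, 2, 3)/6.1644 = (-0.4867, -0.6489, 0.3244, 0.4867).
r_{12} = q_1·c_2 = -1.2978.
u_2 = c_2 + 1.2978·q_1 = (-0.6316, 0.1579, 1.4211, -1.3684).
‖u_2‖ = 2.0774, so q_2 = (-0.3040, 0.0760, 0.6840, -0.6587).

Q = [[-0.4867, -0.3040], [-0.6489, 0.0760], [0.3244, 0.6840], [0.4867, -0.6587]], R = [[6.1644, -1.2978], [0.0000, 2.0774]]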